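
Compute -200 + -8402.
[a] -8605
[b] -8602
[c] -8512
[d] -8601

-200 + -8402 = -8602
b) -8602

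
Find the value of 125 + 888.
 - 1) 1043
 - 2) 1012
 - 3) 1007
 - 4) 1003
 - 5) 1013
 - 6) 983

125 + 888 = 1013
5) 1013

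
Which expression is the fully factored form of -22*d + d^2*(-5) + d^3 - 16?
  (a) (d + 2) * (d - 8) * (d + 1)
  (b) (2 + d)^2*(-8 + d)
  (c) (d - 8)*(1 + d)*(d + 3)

We need to factor -22*d + d^2*(-5) + d^3 - 16.
The factored form is (d + 2) * (d - 8) * (d + 1).
a) (d + 2) * (d - 8) * (d + 1)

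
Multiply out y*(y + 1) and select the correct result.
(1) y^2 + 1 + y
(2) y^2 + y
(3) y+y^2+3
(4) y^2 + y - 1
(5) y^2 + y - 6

Expanding y*(y + 1):
= y^2 + y
2) y^2 + y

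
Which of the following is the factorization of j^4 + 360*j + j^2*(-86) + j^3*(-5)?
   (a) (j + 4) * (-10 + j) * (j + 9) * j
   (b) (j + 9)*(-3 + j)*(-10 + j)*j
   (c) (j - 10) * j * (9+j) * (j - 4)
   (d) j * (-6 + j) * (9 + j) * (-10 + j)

We need to factor j^4 + 360*j + j^2*(-86) + j^3*(-5).
The factored form is (j - 10) * j * (9+j) * (j - 4).
c) (j - 10) * j * (9+j) * (j - 4)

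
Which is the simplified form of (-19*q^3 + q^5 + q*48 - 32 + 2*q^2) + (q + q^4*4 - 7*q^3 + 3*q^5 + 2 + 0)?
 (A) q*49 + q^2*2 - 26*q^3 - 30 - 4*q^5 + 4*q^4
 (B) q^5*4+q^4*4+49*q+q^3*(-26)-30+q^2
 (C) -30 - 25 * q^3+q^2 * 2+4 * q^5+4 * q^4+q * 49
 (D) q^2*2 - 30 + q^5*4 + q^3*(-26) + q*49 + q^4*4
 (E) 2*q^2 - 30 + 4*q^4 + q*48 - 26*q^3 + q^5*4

Adding the polynomials and combining like terms:
(-19*q^3 + q^5 + q*48 - 32 + 2*q^2) + (q + q^4*4 - 7*q^3 + 3*q^5 + 2 + 0)
= q^2*2 - 30 + q^5*4 + q^3*(-26) + q*49 + q^4*4
D) q^2*2 - 30 + q^5*4 + q^3*(-26) + q*49 + q^4*4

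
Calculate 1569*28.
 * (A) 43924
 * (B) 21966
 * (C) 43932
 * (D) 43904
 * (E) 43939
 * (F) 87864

1569 * 28 = 43932
C) 43932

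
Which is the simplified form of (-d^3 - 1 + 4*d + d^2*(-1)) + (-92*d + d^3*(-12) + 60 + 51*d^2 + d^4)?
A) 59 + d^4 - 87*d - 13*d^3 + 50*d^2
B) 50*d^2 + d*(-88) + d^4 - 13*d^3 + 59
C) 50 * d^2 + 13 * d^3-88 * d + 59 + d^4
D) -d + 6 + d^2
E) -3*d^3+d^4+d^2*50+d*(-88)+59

Adding the polynomials and combining like terms:
(-d^3 - 1 + 4*d + d^2*(-1)) + (-92*d + d^3*(-12) + 60 + 51*d^2 + d^4)
= 50*d^2 + d*(-88) + d^4 - 13*d^3 + 59
B) 50*d^2 + d*(-88) + d^4 - 13*d^3 + 59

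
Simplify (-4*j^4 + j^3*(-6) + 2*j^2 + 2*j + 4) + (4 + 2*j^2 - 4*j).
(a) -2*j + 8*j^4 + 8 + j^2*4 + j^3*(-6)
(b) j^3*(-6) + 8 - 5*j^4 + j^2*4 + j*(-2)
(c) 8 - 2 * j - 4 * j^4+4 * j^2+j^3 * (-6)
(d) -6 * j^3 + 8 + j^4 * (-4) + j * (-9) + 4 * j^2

Adding the polynomials and combining like terms:
(-4*j^4 + j^3*(-6) + 2*j^2 + 2*j + 4) + (4 + 2*j^2 - 4*j)
= 8 - 2 * j - 4 * j^4+4 * j^2+j^3 * (-6)
c) 8 - 2 * j - 4 * j^4+4 * j^2+j^3 * (-6)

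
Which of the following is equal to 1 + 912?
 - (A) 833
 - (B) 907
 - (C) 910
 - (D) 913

1 + 912 = 913
D) 913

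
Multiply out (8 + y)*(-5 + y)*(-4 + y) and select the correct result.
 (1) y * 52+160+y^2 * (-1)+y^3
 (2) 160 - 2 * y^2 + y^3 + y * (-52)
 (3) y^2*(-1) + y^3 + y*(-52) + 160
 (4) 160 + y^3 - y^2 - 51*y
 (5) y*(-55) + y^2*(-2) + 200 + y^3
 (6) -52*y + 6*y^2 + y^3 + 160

Expanding (8 + y)*(-5 + y)*(-4 + y):
= y^2*(-1) + y^3 + y*(-52) + 160
3) y^2*(-1) + y^3 + y*(-52) + 160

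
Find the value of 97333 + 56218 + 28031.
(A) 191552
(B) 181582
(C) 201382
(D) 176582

First: 97333 + 56218 = 153551
Then: 153551 + 28031 = 181582
B) 181582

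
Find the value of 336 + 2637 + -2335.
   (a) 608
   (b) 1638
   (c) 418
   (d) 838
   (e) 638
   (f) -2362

First: 336 + 2637 = 2973
Then: 2973 + -2335 = 638
e) 638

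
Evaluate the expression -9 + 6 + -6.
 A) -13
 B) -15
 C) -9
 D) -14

First: -9 + 6 = -3
Then: -3 + -6 = -9
C) -9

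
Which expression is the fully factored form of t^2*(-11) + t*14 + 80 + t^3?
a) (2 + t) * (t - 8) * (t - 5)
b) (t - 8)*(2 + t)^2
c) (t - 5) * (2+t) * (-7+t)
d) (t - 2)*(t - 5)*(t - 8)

We need to factor t^2*(-11) + t*14 + 80 + t^3.
The factored form is (2 + t) * (t - 8) * (t - 5).
a) (2 + t) * (t - 8) * (t - 5)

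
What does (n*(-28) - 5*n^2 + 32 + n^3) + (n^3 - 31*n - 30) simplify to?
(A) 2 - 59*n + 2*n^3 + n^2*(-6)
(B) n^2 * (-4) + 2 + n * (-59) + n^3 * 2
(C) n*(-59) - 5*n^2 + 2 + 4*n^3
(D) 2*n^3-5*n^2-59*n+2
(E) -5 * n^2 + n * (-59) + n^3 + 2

Adding the polynomials and combining like terms:
(n*(-28) - 5*n^2 + 32 + n^3) + (n^3 - 31*n - 30)
= 2*n^3-5*n^2-59*n+2
D) 2*n^3-5*n^2-59*n+2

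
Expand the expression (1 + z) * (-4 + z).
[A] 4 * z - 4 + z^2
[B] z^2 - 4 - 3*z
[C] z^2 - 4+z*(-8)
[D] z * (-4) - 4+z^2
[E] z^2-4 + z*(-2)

Expanding (1 + z) * (-4 + z):
= z^2 - 4 - 3*z
B) z^2 - 4 - 3*z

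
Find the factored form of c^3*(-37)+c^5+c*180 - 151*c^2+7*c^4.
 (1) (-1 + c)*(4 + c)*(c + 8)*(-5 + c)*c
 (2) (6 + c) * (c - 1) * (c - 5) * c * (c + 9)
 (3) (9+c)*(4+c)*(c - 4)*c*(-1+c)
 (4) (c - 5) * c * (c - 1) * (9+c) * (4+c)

We need to factor c^3*(-37)+c^5+c*180 - 151*c^2+7*c^4.
The factored form is (c - 5) * c * (c - 1) * (9+c) * (4+c).
4) (c - 5) * c * (c - 1) * (9+c) * (4+c)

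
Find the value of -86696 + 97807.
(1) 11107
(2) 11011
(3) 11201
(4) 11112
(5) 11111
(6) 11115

-86696 + 97807 = 11111
5) 11111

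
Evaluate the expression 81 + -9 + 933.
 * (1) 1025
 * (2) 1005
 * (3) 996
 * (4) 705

First: 81 + -9 = 72
Then: 72 + 933 = 1005
2) 1005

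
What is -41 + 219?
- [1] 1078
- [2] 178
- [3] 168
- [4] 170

-41 + 219 = 178
2) 178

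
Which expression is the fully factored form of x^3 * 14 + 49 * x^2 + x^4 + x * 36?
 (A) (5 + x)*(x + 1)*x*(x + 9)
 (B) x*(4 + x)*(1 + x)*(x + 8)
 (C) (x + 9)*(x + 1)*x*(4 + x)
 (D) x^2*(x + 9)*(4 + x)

We need to factor x^3 * 14 + 49 * x^2 + x^4 + x * 36.
The factored form is (x + 9)*(x + 1)*x*(4 + x).
C) (x + 9)*(x + 1)*x*(4 + x)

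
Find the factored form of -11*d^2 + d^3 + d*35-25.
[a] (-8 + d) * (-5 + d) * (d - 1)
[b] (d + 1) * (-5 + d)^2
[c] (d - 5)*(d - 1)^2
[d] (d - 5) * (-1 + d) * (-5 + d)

We need to factor -11*d^2 + d^3 + d*35-25.
The factored form is (d - 5) * (-1 + d) * (-5 + d).
d) (d - 5) * (-1 + d) * (-5 + d)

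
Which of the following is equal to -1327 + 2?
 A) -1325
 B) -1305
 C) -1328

-1327 + 2 = -1325
A) -1325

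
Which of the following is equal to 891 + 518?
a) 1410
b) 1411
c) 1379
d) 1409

891 + 518 = 1409
d) 1409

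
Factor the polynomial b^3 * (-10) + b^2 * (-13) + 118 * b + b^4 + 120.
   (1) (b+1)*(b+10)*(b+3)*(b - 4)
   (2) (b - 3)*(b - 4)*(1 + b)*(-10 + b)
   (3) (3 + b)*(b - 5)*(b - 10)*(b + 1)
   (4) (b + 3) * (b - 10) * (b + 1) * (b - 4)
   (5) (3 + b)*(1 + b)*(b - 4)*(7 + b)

We need to factor b^3 * (-10) + b^2 * (-13) + 118 * b + b^4 + 120.
The factored form is (b + 3) * (b - 10) * (b + 1) * (b - 4).
4) (b + 3) * (b - 10) * (b + 1) * (b - 4)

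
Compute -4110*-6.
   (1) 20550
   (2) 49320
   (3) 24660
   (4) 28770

-4110 * -6 = 24660
3) 24660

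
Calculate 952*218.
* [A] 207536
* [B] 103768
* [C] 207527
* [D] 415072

952 * 218 = 207536
A) 207536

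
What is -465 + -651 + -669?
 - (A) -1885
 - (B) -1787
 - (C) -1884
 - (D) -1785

First: -465 + -651 = -1116
Then: -1116 + -669 = -1785
D) -1785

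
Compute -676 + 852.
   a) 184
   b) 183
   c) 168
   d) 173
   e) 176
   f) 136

-676 + 852 = 176
e) 176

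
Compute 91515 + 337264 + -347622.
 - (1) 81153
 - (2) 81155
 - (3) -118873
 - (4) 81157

First: 91515 + 337264 = 428779
Then: 428779 + -347622 = 81157
4) 81157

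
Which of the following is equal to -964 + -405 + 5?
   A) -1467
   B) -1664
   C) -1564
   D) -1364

First: -964 + -405 = -1369
Then: -1369 + 5 = -1364
D) -1364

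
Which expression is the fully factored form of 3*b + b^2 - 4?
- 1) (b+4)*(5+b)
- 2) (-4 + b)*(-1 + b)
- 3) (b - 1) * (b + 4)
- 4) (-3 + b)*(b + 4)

We need to factor 3*b + b^2 - 4.
The factored form is (b - 1) * (b + 4).
3) (b - 1) * (b + 4)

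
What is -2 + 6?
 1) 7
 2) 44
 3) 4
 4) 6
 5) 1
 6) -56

-2 + 6 = 4
3) 4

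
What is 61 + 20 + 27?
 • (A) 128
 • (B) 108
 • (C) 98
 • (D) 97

First: 61 + 20 = 81
Then: 81 + 27 = 108
B) 108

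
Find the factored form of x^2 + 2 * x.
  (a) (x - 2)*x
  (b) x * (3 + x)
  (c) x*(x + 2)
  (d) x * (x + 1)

We need to factor x^2 + 2 * x.
The factored form is x*(x + 2).
c) x*(x + 2)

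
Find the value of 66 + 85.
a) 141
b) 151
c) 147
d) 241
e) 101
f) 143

66 + 85 = 151
b) 151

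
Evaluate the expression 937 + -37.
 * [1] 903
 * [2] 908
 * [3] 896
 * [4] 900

937 + -37 = 900
4) 900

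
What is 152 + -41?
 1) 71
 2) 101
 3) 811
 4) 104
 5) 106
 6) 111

152 + -41 = 111
6) 111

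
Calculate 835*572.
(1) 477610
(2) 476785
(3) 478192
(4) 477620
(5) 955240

835 * 572 = 477620
4) 477620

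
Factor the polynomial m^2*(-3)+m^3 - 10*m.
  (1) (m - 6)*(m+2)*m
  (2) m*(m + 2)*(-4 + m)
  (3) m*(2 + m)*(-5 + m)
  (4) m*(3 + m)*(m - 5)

We need to factor m^2*(-3)+m^3 - 10*m.
The factored form is m*(2 + m)*(-5 + m).
3) m*(2 + m)*(-5 + m)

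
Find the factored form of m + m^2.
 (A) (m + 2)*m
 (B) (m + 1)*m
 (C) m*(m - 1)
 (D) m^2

We need to factor m + m^2.
The factored form is (m + 1)*m.
B) (m + 1)*m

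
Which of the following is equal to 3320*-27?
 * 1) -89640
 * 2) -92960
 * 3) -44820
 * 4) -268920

3320 * -27 = -89640
1) -89640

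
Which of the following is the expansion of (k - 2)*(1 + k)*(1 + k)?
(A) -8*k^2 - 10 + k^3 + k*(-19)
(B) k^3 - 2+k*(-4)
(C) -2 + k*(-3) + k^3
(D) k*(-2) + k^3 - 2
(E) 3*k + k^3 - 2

Expanding (k - 2)*(1 + k)*(1 + k):
= -2 + k*(-3) + k^3
C) -2 + k*(-3) + k^3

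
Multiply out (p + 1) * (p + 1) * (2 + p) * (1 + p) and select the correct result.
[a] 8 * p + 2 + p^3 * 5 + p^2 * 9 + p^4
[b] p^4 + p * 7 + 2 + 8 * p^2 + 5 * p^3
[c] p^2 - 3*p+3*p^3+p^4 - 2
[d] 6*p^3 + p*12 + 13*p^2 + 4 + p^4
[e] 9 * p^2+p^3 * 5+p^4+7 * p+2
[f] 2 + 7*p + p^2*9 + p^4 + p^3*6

Expanding (p + 1) * (p + 1) * (2 + p) * (1 + p):
= 9 * p^2+p^3 * 5+p^4+7 * p+2
e) 9 * p^2+p^3 * 5+p^4+7 * p+2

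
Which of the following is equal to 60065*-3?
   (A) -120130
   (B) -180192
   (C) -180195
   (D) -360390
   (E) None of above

60065 * -3 = -180195
C) -180195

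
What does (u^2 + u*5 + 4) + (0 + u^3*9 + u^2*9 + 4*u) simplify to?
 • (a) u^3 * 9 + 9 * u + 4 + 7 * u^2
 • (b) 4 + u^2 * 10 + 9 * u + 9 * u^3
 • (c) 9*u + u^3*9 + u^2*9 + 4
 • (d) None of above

Adding the polynomials and combining like terms:
(u^2 + u*5 + 4) + (0 + u^3*9 + u^2*9 + 4*u)
= 4 + u^2 * 10 + 9 * u + 9 * u^3
b) 4 + u^2 * 10 + 9 * u + 9 * u^3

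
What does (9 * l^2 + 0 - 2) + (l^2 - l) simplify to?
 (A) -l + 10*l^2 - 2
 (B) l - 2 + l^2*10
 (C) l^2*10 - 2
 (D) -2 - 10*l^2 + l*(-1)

Adding the polynomials and combining like terms:
(9*l^2 + 0 - 2) + (l^2 - l)
= -l + 10*l^2 - 2
A) -l + 10*l^2 - 2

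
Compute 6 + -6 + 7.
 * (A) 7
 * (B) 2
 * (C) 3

First: 6 + -6 = 0
Then: 0 + 7 = 7
A) 7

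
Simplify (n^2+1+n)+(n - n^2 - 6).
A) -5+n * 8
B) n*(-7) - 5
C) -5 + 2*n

Adding the polynomials and combining like terms:
(n^2 + 1 + n) + (n - n^2 - 6)
= -5 + 2*n
C) -5 + 2*n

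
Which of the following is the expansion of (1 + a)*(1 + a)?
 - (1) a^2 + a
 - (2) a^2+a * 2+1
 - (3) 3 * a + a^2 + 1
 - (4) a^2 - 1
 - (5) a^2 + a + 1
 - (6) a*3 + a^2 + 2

Expanding (1 + a)*(1 + a):
= a^2+a * 2+1
2) a^2+a * 2+1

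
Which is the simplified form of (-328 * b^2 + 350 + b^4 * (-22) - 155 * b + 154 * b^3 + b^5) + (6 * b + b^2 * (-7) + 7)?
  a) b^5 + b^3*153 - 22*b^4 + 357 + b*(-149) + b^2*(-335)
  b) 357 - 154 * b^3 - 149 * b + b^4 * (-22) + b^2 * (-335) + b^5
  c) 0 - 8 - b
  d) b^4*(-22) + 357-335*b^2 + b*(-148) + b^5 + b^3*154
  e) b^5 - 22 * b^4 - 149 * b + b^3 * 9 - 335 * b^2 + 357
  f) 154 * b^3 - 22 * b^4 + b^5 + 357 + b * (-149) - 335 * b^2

Adding the polynomials and combining like terms:
(-328*b^2 + 350 + b^4*(-22) - 155*b + 154*b^3 + b^5) + (6*b + b^2*(-7) + 7)
= 154 * b^3 - 22 * b^4 + b^5 + 357 + b * (-149) - 335 * b^2
f) 154 * b^3 - 22 * b^4 + b^5 + 357 + b * (-149) - 335 * b^2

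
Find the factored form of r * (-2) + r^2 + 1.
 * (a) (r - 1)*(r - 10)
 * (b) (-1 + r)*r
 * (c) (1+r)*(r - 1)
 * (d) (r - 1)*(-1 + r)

We need to factor r * (-2) + r^2 + 1.
The factored form is (r - 1)*(-1 + r).
d) (r - 1)*(-1 + r)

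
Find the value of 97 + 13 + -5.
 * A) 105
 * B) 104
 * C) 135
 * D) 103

First: 97 + 13 = 110
Then: 110 + -5 = 105
A) 105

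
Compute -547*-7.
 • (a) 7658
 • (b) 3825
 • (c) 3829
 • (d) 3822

-547 * -7 = 3829
c) 3829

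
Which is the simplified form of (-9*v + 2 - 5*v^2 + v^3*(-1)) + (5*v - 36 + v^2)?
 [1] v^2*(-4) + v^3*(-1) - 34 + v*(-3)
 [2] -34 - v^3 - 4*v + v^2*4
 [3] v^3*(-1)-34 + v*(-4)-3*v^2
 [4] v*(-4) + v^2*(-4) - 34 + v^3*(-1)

Adding the polynomials and combining like terms:
(-9*v + 2 - 5*v^2 + v^3*(-1)) + (5*v - 36 + v^2)
= v*(-4) + v^2*(-4) - 34 + v^3*(-1)
4) v*(-4) + v^2*(-4) - 34 + v^3*(-1)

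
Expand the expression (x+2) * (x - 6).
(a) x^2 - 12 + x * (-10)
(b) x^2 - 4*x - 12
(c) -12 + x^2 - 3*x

Expanding (x+2) * (x - 6):
= x^2 - 4*x - 12
b) x^2 - 4*x - 12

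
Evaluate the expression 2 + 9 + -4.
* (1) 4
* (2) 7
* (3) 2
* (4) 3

First: 2 + 9 = 11
Then: 11 + -4 = 7
2) 7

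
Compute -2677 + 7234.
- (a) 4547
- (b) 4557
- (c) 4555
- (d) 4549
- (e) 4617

-2677 + 7234 = 4557
b) 4557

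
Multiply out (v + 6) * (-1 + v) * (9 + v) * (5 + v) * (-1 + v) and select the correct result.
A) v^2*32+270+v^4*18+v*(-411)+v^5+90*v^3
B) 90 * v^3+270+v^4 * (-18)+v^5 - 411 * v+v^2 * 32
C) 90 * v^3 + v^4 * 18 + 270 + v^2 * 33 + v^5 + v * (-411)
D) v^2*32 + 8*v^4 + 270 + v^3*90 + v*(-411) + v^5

Expanding (v + 6) * (-1 + v) * (9 + v) * (5 + v) * (-1 + v):
= v^2*32+270+v^4*18+v*(-411)+v^5+90*v^3
A) v^2*32+270+v^4*18+v*(-411)+v^5+90*v^3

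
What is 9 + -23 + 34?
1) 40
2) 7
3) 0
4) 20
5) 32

First: 9 + -23 = -14
Then: -14 + 34 = 20
4) 20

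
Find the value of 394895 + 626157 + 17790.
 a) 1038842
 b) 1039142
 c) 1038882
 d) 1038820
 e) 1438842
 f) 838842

First: 394895 + 626157 = 1021052
Then: 1021052 + 17790 = 1038842
a) 1038842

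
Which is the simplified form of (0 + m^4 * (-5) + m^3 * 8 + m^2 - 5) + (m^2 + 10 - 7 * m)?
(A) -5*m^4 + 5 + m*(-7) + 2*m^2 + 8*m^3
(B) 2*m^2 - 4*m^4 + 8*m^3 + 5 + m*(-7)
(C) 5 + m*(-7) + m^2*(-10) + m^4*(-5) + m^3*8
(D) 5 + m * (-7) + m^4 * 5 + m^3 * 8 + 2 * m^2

Adding the polynomials and combining like terms:
(0 + m^4*(-5) + m^3*8 + m^2 - 5) + (m^2 + 10 - 7*m)
= -5*m^4 + 5 + m*(-7) + 2*m^2 + 8*m^3
A) -5*m^4 + 5 + m*(-7) + 2*m^2 + 8*m^3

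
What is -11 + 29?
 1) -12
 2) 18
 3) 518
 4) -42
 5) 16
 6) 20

-11 + 29 = 18
2) 18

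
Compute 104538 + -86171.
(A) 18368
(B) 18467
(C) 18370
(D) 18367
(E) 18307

104538 + -86171 = 18367
D) 18367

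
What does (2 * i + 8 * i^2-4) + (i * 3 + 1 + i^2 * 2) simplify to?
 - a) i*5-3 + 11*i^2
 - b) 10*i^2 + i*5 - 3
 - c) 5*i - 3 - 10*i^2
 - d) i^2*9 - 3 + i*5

Adding the polynomials and combining like terms:
(2*i + 8*i^2 - 4) + (i*3 + 1 + i^2*2)
= 10*i^2 + i*5 - 3
b) 10*i^2 + i*5 - 3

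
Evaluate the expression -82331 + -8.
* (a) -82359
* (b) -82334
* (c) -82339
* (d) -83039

-82331 + -8 = -82339
c) -82339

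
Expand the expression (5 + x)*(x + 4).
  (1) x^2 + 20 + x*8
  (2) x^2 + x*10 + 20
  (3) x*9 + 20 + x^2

Expanding (5 + x)*(x + 4):
= x*9 + 20 + x^2
3) x*9 + 20 + x^2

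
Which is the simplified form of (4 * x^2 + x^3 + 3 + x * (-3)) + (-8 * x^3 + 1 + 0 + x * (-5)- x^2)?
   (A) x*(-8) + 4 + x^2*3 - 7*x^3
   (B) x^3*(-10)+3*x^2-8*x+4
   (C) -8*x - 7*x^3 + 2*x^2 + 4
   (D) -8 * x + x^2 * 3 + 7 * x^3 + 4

Adding the polynomials and combining like terms:
(4*x^2 + x^3 + 3 + x*(-3)) + (-8*x^3 + 1 + 0 + x*(-5) - x^2)
= x*(-8) + 4 + x^2*3 - 7*x^3
A) x*(-8) + 4 + x^2*3 - 7*x^3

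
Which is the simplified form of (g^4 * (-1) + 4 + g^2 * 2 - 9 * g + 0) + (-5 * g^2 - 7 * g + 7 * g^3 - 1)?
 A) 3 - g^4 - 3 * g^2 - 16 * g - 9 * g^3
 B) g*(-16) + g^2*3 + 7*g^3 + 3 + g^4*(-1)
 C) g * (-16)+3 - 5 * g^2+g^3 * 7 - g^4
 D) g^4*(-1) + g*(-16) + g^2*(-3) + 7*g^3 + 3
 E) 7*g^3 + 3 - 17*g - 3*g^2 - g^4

Adding the polynomials and combining like terms:
(g^4*(-1) + 4 + g^2*2 - 9*g + 0) + (-5*g^2 - 7*g + 7*g^3 - 1)
= g^4*(-1) + g*(-16) + g^2*(-3) + 7*g^3 + 3
D) g^4*(-1) + g*(-16) + g^2*(-3) + 7*g^3 + 3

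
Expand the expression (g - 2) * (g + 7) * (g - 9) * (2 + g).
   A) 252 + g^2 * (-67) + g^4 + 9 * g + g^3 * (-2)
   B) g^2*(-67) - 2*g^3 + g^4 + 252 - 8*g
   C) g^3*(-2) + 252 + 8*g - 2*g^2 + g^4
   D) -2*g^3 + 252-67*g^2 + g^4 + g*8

Expanding (g - 2) * (g + 7) * (g - 9) * (2 + g):
= -2*g^3 + 252-67*g^2 + g^4 + g*8
D) -2*g^3 + 252-67*g^2 + g^4 + g*8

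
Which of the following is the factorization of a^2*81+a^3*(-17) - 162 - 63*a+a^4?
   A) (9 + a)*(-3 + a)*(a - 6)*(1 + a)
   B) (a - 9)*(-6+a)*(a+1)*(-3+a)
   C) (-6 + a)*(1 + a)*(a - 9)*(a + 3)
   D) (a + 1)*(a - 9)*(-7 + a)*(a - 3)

We need to factor a^2*81+a^3*(-17) - 162 - 63*a+a^4.
The factored form is (a - 9)*(-6+a)*(a+1)*(-3+a).
B) (a - 9)*(-6+a)*(a+1)*(-3+a)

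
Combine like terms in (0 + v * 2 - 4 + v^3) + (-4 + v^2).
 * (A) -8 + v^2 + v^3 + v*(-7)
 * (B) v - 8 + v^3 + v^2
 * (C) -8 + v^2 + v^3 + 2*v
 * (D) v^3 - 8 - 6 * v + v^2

Adding the polynomials and combining like terms:
(0 + v*2 - 4 + v^3) + (-4 + v^2)
= -8 + v^2 + v^3 + 2*v
C) -8 + v^2 + v^3 + 2*v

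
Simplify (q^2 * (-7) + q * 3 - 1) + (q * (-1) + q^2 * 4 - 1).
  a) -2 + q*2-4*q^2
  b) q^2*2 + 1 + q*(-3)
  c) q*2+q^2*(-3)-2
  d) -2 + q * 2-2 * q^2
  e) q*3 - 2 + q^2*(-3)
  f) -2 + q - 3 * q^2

Adding the polynomials and combining like terms:
(q^2*(-7) + q*3 - 1) + (q*(-1) + q^2*4 - 1)
= q*2+q^2*(-3)-2
c) q*2+q^2*(-3)-2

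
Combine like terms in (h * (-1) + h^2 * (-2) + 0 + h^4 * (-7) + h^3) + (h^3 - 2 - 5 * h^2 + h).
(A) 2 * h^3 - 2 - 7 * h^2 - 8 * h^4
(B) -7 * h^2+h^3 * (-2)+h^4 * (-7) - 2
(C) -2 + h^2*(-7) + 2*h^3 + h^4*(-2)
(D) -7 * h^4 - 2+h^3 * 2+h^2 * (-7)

Adding the polynomials and combining like terms:
(h*(-1) + h^2*(-2) + 0 + h^4*(-7) + h^3) + (h^3 - 2 - 5*h^2 + h)
= -7 * h^4 - 2+h^3 * 2+h^2 * (-7)
D) -7 * h^4 - 2+h^3 * 2+h^2 * (-7)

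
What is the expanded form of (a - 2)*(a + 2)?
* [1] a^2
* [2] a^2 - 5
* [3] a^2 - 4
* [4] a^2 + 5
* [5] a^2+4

Expanding (a - 2)*(a + 2):
= a^2 - 4
3) a^2 - 4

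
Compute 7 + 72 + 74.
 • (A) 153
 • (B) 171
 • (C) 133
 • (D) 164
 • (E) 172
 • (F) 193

First: 7 + 72 = 79
Then: 79 + 74 = 153
A) 153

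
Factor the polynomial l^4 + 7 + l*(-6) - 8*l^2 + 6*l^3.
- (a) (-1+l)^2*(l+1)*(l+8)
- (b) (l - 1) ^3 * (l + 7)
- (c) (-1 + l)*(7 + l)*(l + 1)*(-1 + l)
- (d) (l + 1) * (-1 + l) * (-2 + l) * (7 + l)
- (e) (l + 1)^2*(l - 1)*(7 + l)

We need to factor l^4 + 7 + l*(-6) - 8*l^2 + 6*l^3.
The factored form is (-1 + l)*(7 + l)*(l + 1)*(-1 + l).
c) (-1 + l)*(7 + l)*(l + 1)*(-1 + l)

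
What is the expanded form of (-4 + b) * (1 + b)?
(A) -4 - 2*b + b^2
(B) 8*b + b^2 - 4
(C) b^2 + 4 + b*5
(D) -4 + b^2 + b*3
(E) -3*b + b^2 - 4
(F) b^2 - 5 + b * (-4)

Expanding (-4 + b) * (1 + b):
= -3*b + b^2 - 4
E) -3*b + b^2 - 4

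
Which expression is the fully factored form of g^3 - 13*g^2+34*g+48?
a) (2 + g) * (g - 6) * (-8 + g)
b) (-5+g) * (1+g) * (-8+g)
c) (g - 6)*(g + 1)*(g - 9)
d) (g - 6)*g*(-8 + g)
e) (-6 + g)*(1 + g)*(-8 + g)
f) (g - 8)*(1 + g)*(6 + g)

We need to factor g^3 - 13*g^2+34*g+48.
The factored form is (-6 + g)*(1 + g)*(-8 + g).
e) (-6 + g)*(1 + g)*(-8 + g)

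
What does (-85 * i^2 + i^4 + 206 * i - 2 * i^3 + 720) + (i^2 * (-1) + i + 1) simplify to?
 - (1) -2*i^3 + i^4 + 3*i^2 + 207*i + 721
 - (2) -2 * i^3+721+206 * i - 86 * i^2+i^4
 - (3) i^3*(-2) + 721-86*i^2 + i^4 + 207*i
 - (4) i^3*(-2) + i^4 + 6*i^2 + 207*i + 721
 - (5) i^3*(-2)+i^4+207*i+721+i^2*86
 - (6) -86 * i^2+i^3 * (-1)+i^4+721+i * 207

Adding the polynomials and combining like terms:
(-85*i^2 + i^4 + 206*i - 2*i^3 + 720) + (i^2*(-1) + i + 1)
= i^3*(-2) + 721-86*i^2 + i^4 + 207*i
3) i^3*(-2) + 721-86*i^2 + i^4 + 207*i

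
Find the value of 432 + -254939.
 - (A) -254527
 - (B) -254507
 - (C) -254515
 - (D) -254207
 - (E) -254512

432 + -254939 = -254507
B) -254507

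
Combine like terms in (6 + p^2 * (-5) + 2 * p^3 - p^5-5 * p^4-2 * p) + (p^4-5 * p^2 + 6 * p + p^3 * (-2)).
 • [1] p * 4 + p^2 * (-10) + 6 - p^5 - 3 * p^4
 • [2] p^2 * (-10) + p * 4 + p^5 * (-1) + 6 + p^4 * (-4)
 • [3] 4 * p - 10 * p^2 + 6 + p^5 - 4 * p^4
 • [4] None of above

Adding the polynomials and combining like terms:
(6 + p^2*(-5) + 2*p^3 - p^5 - 5*p^4 - 2*p) + (p^4 - 5*p^2 + 6*p + p^3*(-2))
= p^2 * (-10) + p * 4 + p^5 * (-1) + 6 + p^4 * (-4)
2) p^2 * (-10) + p * 4 + p^5 * (-1) + 6 + p^4 * (-4)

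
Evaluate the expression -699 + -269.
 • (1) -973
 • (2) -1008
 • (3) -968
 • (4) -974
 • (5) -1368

-699 + -269 = -968
3) -968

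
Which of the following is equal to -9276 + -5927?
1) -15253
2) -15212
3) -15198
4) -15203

-9276 + -5927 = -15203
4) -15203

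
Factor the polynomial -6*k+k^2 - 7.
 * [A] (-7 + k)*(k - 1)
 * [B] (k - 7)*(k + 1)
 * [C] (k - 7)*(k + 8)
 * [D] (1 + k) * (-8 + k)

We need to factor -6*k+k^2 - 7.
The factored form is (k - 7)*(k + 1).
B) (k - 7)*(k + 1)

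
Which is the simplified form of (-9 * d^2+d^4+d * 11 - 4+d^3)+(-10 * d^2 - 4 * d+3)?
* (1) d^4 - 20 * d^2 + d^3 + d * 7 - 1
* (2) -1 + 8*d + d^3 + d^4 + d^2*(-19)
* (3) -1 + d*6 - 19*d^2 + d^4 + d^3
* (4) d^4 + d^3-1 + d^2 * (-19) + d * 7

Adding the polynomials and combining like terms:
(-9*d^2 + d^4 + d*11 - 4 + d^3) + (-10*d^2 - 4*d + 3)
= d^4 + d^3-1 + d^2 * (-19) + d * 7
4) d^4 + d^3-1 + d^2 * (-19) + d * 7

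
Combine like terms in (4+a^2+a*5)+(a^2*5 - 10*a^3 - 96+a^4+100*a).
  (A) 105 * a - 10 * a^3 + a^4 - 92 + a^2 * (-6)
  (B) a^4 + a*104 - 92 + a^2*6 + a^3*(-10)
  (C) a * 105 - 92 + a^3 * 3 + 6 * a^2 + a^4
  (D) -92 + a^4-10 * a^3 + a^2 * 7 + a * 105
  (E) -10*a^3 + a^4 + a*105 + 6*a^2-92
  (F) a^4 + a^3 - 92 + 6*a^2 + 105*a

Adding the polynomials and combining like terms:
(4 + a^2 + a*5) + (a^2*5 - 10*a^3 - 96 + a^4 + 100*a)
= -10*a^3 + a^4 + a*105 + 6*a^2-92
E) -10*a^3 + a^4 + a*105 + 6*a^2-92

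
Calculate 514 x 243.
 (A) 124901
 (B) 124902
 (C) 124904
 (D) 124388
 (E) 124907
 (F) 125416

514 * 243 = 124902
B) 124902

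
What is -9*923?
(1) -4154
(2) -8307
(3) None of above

-9 * 923 = -8307
2) -8307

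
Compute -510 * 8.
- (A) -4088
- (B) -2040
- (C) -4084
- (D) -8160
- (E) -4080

-510 * 8 = -4080
E) -4080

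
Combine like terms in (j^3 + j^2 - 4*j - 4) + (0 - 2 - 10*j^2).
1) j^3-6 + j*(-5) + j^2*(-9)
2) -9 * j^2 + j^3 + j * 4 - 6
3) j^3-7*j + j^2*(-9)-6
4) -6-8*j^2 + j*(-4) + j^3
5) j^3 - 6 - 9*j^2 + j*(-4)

Adding the polynomials and combining like terms:
(j^3 + j^2 - 4*j - 4) + (0 - 2 - 10*j^2)
= j^3 - 6 - 9*j^2 + j*(-4)
5) j^3 - 6 - 9*j^2 + j*(-4)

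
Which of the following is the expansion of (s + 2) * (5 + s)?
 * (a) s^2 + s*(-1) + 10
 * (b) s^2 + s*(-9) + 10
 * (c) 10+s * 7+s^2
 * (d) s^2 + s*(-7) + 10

Expanding (s + 2) * (5 + s):
= 10+s * 7+s^2
c) 10+s * 7+s^2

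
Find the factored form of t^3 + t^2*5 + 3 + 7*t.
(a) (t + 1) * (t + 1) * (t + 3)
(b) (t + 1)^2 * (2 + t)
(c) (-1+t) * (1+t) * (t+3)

We need to factor t^3 + t^2*5 + 3 + 7*t.
The factored form is (t + 1) * (t + 1) * (t + 3).
a) (t + 1) * (t + 1) * (t + 3)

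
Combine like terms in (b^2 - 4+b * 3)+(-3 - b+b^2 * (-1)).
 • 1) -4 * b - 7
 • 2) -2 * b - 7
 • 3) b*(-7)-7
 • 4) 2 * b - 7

Adding the polynomials and combining like terms:
(b^2 - 4 + b*3) + (-3 - b + b^2*(-1))
= 2 * b - 7
4) 2 * b - 7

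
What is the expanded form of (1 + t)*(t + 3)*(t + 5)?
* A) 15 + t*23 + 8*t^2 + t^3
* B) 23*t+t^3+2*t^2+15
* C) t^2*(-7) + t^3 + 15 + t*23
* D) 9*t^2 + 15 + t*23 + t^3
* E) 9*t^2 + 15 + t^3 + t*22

Expanding (1 + t)*(t + 3)*(t + 5):
= 9*t^2 + 15 + t*23 + t^3
D) 9*t^2 + 15 + t*23 + t^3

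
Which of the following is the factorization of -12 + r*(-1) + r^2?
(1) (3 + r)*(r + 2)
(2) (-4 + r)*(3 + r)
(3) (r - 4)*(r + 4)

We need to factor -12 + r*(-1) + r^2.
The factored form is (-4 + r)*(3 + r).
2) (-4 + r)*(3 + r)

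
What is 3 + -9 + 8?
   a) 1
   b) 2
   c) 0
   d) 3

First: 3 + -9 = -6
Then: -6 + 8 = 2
b) 2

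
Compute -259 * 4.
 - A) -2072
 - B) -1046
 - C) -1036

-259 * 4 = -1036
C) -1036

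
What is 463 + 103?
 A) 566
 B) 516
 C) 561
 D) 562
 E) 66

463 + 103 = 566
A) 566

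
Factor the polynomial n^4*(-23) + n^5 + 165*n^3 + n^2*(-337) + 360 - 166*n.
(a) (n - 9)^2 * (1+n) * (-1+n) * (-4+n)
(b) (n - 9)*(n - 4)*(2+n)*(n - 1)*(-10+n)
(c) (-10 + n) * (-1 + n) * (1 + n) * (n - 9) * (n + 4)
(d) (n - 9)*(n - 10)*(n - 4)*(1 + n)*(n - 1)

We need to factor n^4*(-23) + n^5 + 165*n^3 + n^2*(-337) + 360 - 166*n.
The factored form is (n - 9)*(n - 10)*(n - 4)*(1 + n)*(n - 1).
d) (n - 9)*(n - 10)*(n - 4)*(1 + n)*(n - 1)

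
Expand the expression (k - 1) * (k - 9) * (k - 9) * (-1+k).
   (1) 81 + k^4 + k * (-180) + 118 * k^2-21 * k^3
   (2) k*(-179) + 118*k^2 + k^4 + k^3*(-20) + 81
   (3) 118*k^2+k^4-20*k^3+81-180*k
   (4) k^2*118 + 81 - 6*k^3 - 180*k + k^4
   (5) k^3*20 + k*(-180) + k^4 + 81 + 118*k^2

Expanding (k - 1) * (k - 9) * (k - 9) * (-1+k):
= 118*k^2+k^4-20*k^3+81-180*k
3) 118*k^2+k^4-20*k^3+81-180*k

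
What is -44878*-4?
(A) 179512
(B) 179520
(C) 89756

-44878 * -4 = 179512
A) 179512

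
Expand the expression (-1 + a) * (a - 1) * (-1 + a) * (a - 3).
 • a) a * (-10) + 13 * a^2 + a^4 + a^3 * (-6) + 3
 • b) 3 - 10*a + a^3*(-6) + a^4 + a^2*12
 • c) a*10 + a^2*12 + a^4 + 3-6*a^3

Expanding (-1 + a) * (a - 1) * (-1 + a) * (a - 3):
= 3 - 10*a + a^3*(-6) + a^4 + a^2*12
b) 3 - 10*a + a^3*(-6) + a^4 + a^2*12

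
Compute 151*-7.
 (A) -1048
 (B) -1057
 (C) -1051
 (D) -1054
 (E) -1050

151 * -7 = -1057
B) -1057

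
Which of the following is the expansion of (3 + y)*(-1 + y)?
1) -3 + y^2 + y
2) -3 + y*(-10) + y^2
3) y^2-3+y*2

Expanding (3 + y)*(-1 + y):
= y^2-3+y*2
3) y^2-3+y*2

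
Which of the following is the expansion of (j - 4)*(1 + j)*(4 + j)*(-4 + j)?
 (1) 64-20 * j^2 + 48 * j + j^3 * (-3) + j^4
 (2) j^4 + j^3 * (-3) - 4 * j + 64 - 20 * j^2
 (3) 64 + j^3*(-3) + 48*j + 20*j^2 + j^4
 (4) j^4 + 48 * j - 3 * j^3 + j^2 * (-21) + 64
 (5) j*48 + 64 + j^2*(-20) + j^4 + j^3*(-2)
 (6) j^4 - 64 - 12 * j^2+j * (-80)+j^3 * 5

Expanding (j - 4)*(1 + j)*(4 + j)*(-4 + j):
= 64-20 * j^2 + 48 * j + j^3 * (-3) + j^4
1) 64-20 * j^2 + 48 * j + j^3 * (-3) + j^4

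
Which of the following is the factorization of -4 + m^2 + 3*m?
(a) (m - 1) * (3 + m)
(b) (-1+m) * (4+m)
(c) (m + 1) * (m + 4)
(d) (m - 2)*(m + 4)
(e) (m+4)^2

We need to factor -4 + m^2 + 3*m.
The factored form is (-1+m) * (4+m).
b) (-1+m) * (4+m)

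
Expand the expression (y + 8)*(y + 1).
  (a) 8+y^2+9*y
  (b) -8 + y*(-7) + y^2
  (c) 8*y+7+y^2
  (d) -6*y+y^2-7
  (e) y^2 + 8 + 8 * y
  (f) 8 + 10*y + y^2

Expanding (y + 8)*(y + 1):
= 8+y^2+9*y
a) 8+y^2+9*y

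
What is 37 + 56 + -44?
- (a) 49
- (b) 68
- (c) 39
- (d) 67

First: 37 + 56 = 93
Then: 93 + -44 = 49
a) 49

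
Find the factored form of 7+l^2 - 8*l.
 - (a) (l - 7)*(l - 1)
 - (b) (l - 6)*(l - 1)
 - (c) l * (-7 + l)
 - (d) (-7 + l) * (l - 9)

We need to factor 7+l^2 - 8*l.
The factored form is (l - 7)*(l - 1).
a) (l - 7)*(l - 1)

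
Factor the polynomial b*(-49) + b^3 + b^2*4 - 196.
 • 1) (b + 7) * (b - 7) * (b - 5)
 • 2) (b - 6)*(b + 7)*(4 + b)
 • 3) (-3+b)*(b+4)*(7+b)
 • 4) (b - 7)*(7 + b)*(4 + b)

We need to factor b*(-49) + b^3 + b^2*4 - 196.
The factored form is (b - 7)*(7 + b)*(4 + b).
4) (b - 7)*(7 + b)*(4 + b)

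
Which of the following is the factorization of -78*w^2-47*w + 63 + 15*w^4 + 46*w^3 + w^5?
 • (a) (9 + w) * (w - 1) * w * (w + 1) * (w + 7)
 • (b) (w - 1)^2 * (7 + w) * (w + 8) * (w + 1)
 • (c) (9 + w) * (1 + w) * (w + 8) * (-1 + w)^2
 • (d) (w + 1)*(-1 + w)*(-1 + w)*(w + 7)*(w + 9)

We need to factor -78*w^2-47*w + 63 + 15*w^4 + 46*w^3 + w^5.
The factored form is (w + 1)*(-1 + w)*(-1 + w)*(w + 7)*(w + 9).
d) (w + 1)*(-1 + w)*(-1 + w)*(w + 7)*(w + 9)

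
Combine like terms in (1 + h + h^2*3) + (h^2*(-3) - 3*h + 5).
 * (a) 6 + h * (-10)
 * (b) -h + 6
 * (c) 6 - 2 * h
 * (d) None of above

Adding the polynomials and combining like terms:
(1 + h + h^2*3) + (h^2*(-3) - 3*h + 5)
= 6 - 2 * h
c) 6 - 2 * h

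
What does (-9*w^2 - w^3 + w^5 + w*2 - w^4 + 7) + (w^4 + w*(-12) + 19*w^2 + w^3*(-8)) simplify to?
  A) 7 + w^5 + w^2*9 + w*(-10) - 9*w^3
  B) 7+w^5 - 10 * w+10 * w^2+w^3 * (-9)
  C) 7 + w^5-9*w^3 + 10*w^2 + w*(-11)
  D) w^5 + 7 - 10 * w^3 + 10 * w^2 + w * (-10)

Adding the polynomials and combining like terms:
(-9*w^2 - w^3 + w^5 + w*2 - w^4 + 7) + (w^4 + w*(-12) + 19*w^2 + w^3*(-8))
= 7+w^5 - 10 * w+10 * w^2+w^3 * (-9)
B) 7+w^5 - 10 * w+10 * w^2+w^3 * (-9)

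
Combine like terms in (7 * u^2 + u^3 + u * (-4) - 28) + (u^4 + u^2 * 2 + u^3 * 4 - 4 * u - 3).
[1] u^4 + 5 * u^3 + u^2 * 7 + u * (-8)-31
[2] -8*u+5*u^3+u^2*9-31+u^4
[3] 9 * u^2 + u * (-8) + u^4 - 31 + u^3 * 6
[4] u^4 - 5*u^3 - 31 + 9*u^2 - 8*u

Adding the polynomials and combining like terms:
(7*u^2 + u^3 + u*(-4) - 28) + (u^4 + u^2*2 + u^3*4 - 4*u - 3)
= -8*u+5*u^3+u^2*9-31+u^4
2) -8*u+5*u^3+u^2*9-31+u^4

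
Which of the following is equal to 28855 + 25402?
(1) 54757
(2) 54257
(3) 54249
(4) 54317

28855 + 25402 = 54257
2) 54257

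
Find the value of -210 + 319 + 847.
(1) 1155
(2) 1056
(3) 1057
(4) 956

First: -210 + 319 = 109
Then: 109 + 847 = 956
4) 956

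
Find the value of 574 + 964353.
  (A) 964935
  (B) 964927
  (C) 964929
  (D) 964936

574 + 964353 = 964927
B) 964927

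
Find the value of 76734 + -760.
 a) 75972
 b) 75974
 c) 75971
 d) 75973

76734 + -760 = 75974
b) 75974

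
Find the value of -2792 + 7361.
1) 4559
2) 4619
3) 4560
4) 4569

-2792 + 7361 = 4569
4) 4569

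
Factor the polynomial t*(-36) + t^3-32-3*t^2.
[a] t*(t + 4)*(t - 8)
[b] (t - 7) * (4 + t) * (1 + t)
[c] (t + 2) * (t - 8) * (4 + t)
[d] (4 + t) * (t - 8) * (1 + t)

We need to factor t*(-36) + t^3-32-3*t^2.
The factored form is (4 + t) * (t - 8) * (1 + t).
d) (4 + t) * (t - 8) * (1 + t)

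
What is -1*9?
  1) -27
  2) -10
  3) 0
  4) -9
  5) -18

-1 * 9 = -9
4) -9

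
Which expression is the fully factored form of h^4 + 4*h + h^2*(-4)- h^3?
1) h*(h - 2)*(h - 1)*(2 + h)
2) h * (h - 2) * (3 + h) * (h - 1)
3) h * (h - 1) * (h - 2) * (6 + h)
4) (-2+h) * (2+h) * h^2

We need to factor h^4 + 4*h + h^2*(-4)- h^3.
The factored form is h*(h - 2)*(h - 1)*(2 + h).
1) h*(h - 2)*(h - 1)*(2 + h)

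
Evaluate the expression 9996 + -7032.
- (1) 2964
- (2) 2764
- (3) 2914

9996 + -7032 = 2964
1) 2964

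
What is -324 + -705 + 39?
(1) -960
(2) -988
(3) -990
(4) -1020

First: -324 + -705 = -1029
Then: -1029 + 39 = -990
3) -990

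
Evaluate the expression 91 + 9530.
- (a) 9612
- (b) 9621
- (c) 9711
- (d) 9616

91 + 9530 = 9621
b) 9621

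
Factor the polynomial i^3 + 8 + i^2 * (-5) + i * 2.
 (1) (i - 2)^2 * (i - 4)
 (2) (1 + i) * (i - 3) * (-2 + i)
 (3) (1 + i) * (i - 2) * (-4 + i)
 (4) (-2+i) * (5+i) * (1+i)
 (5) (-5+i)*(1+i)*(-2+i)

We need to factor i^3 + 8 + i^2 * (-5) + i * 2.
The factored form is (1 + i) * (i - 2) * (-4 + i).
3) (1 + i) * (i - 2) * (-4 + i)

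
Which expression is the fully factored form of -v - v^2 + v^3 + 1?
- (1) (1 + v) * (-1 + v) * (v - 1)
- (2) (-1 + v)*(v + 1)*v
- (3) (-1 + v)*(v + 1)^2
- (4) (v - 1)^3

We need to factor -v - v^2 + v^3 + 1.
The factored form is (1 + v) * (-1 + v) * (v - 1).
1) (1 + v) * (-1 + v) * (v - 1)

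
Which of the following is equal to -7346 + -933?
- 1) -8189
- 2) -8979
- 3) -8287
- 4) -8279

-7346 + -933 = -8279
4) -8279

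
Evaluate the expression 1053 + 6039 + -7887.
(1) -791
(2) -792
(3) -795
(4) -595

First: 1053 + 6039 = 7092
Then: 7092 + -7887 = -795
3) -795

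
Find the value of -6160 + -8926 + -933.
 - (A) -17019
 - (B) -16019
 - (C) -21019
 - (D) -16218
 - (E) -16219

First: -6160 + -8926 = -15086
Then: -15086 + -933 = -16019
B) -16019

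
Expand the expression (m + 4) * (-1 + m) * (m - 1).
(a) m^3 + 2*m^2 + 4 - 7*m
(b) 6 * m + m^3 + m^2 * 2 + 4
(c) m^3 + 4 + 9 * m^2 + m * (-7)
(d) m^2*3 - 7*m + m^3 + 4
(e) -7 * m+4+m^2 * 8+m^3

Expanding (m + 4) * (-1 + m) * (m - 1):
= m^3 + 2*m^2 + 4 - 7*m
a) m^3 + 2*m^2 + 4 - 7*m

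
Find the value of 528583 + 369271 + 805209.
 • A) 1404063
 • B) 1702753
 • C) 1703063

First: 528583 + 369271 = 897854
Then: 897854 + 805209 = 1703063
C) 1703063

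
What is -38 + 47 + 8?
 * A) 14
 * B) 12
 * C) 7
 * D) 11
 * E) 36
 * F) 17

First: -38 + 47 = 9
Then: 9 + 8 = 17
F) 17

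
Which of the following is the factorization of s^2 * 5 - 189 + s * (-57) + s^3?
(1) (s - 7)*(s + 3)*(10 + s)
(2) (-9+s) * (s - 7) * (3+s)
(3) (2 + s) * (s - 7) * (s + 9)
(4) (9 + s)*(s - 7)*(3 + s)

We need to factor s^2 * 5 - 189 + s * (-57) + s^3.
The factored form is (9 + s)*(s - 7)*(3 + s).
4) (9 + s)*(s - 7)*(3 + s)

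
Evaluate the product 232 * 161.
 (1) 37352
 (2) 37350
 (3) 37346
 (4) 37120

232 * 161 = 37352
1) 37352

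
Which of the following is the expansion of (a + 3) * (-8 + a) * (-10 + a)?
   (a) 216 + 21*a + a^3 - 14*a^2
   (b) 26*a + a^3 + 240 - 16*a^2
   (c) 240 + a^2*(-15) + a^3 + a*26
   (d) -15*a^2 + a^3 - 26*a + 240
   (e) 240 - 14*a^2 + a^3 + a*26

Expanding (a + 3) * (-8 + a) * (-10 + a):
= 240 + a^2*(-15) + a^3 + a*26
c) 240 + a^2*(-15) + a^3 + a*26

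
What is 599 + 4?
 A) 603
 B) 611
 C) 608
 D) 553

599 + 4 = 603
A) 603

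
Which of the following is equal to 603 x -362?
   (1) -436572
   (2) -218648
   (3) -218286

603 * -362 = -218286
3) -218286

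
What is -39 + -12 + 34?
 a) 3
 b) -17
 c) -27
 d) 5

First: -39 + -12 = -51
Then: -51 + 34 = -17
b) -17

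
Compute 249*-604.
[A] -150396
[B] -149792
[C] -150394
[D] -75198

249 * -604 = -150396
A) -150396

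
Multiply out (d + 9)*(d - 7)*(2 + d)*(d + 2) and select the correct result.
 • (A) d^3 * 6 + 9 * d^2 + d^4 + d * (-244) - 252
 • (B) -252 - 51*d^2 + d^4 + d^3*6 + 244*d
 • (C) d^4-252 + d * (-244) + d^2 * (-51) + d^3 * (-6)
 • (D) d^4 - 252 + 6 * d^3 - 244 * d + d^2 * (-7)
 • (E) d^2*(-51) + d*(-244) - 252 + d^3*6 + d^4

Expanding (d + 9)*(d - 7)*(2 + d)*(d + 2):
= d^2*(-51) + d*(-244) - 252 + d^3*6 + d^4
E) d^2*(-51) + d*(-244) - 252 + d^3*6 + d^4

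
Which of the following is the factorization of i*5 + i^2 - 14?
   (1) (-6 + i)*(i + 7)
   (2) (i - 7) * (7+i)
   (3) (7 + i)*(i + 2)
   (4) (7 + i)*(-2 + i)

We need to factor i*5 + i^2 - 14.
The factored form is (7 + i)*(-2 + i).
4) (7 + i)*(-2 + i)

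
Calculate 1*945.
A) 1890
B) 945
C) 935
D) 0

1 * 945 = 945
B) 945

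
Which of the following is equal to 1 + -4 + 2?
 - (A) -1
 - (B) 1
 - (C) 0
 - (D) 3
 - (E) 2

First: 1 + -4 = -3
Then: -3 + 2 = -1
A) -1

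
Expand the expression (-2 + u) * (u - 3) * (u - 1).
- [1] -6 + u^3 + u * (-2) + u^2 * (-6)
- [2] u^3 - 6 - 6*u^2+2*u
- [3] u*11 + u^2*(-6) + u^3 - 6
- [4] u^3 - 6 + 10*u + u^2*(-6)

Expanding (-2 + u) * (u - 3) * (u - 1):
= u*11 + u^2*(-6) + u^3 - 6
3) u*11 + u^2*(-6) + u^3 - 6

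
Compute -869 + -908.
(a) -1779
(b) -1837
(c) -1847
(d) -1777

-869 + -908 = -1777
d) -1777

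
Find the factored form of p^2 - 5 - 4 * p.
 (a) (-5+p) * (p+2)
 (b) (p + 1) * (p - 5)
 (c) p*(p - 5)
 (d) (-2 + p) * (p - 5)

We need to factor p^2 - 5 - 4 * p.
The factored form is (p + 1) * (p - 5).
b) (p + 1) * (p - 5)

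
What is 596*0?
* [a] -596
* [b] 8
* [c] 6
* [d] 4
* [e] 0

596 * 0 = 0
e) 0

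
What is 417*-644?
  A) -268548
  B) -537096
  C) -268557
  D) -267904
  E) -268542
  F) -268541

417 * -644 = -268548
A) -268548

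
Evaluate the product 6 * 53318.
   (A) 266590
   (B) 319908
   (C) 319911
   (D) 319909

6 * 53318 = 319908
B) 319908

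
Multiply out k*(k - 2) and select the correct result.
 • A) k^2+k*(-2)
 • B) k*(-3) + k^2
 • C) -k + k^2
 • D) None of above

Expanding k*(k - 2):
= k^2+k*(-2)
A) k^2+k*(-2)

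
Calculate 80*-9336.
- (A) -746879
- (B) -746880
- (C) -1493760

80 * -9336 = -746880
B) -746880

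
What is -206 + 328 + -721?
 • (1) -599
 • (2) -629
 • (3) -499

First: -206 + 328 = 122
Then: 122 + -721 = -599
1) -599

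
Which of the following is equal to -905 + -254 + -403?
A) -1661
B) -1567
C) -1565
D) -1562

First: -905 + -254 = -1159
Then: -1159 + -403 = -1562
D) -1562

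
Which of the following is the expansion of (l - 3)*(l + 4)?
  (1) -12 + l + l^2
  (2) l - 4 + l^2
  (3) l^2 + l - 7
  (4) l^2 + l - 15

Expanding (l - 3)*(l + 4):
= -12 + l + l^2
1) -12 + l + l^2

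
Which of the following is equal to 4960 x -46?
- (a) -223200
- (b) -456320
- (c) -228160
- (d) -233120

4960 * -46 = -228160
c) -228160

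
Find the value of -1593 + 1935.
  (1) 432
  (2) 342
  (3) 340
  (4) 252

-1593 + 1935 = 342
2) 342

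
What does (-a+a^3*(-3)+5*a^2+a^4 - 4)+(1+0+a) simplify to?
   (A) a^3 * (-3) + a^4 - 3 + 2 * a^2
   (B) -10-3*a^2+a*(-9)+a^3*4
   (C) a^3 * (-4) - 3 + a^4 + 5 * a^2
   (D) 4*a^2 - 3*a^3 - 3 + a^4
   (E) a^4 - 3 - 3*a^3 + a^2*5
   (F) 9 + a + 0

Adding the polynomials and combining like terms:
(-a + a^3*(-3) + 5*a^2 + a^4 - 4) + (1 + 0 + a)
= a^4 - 3 - 3*a^3 + a^2*5
E) a^4 - 3 - 3*a^3 + a^2*5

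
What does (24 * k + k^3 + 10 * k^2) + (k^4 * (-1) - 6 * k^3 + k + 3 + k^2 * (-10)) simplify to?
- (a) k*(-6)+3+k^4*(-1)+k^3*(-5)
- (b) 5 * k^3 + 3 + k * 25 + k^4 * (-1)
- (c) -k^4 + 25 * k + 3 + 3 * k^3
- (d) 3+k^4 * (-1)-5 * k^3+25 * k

Adding the polynomials and combining like terms:
(24*k + k^3 + 10*k^2) + (k^4*(-1) - 6*k^3 + k + 3 + k^2*(-10))
= 3+k^4 * (-1)-5 * k^3+25 * k
d) 3+k^4 * (-1)-5 * k^3+25 * k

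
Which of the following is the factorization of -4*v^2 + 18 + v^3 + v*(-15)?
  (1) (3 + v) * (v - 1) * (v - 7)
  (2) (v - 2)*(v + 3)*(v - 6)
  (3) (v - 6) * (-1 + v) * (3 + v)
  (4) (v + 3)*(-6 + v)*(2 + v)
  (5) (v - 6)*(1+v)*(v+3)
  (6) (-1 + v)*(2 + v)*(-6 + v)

We need to factor -4*v^2 + 18 + v^3 + v*(-15).
The factored form is (v - 6) * (-1 + v) * (3 + v).
3) (v - 6) * (-1 + v) * (3 + v)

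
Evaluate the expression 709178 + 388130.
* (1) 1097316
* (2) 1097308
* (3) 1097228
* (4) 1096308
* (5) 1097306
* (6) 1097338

709178 + 388130 = 1097308
2) 1097308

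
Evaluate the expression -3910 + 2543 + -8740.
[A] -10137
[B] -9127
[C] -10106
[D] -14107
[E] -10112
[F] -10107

First: -3910 + 2543 = -1367
Then: -1367 + -8740 = -10107
F) -10107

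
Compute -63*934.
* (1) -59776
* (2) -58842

-63 * 934 = -58842
2) -58842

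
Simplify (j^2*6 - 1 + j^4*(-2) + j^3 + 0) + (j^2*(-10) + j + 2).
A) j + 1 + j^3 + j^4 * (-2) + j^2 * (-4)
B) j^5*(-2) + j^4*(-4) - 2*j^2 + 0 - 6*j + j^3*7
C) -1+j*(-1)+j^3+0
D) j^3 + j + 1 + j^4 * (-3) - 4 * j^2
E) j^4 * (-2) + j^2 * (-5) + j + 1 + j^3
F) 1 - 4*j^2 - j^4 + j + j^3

Adding the polynomials and combining like terms:
(j^2*6 - 1 + j^4*(-2) + j^3 + 0) + (j^2*(-10) + j + 2)
= j + 1 + j^3 + j^4 * (-2) + j^2 * (-4)
A) j + 1 + j^3 + j^4 * (-2) + j^2 * (-4)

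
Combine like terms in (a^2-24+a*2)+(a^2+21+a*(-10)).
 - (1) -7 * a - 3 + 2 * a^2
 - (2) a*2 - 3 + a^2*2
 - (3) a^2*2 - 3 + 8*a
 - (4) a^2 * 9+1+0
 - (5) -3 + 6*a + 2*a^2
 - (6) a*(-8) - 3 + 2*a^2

Adding the polynomials and combining like terms:
(a^2 - 24 + a*2) + (a^2 + 21 + a*(-10))
= a*(-8) - 3 + 2*a^2
6) a*(-8) - 3 + 2*a^2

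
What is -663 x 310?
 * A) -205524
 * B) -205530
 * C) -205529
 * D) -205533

-663 * 310 = -205530
B) -205530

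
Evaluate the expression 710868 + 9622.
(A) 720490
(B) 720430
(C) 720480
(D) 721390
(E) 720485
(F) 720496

710868 + 9622 = 720490
A) 720490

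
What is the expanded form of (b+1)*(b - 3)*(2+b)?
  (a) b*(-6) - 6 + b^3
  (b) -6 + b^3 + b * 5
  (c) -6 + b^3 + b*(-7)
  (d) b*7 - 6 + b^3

Expanding (b+1)*(b - 3)*(2+b):
= -6 + b^3 + b*(-7)
c) -6 + b^3 + b*(-7)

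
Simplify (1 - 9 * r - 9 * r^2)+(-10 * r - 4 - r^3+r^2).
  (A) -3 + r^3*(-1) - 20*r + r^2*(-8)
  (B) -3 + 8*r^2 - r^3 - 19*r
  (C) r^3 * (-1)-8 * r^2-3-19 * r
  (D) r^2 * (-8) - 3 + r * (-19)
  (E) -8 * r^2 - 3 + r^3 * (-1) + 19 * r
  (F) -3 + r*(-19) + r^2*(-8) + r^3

Adding the polynomials and combining like terms:
(1 - 9*r - 9*r^2) + (-10*r - 4 - r^3 + r^2)
= r^3 * (-1)-8 * r^2-3-19 * r
C) r^3 * (-1)-8 * r^2-3-19 * r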